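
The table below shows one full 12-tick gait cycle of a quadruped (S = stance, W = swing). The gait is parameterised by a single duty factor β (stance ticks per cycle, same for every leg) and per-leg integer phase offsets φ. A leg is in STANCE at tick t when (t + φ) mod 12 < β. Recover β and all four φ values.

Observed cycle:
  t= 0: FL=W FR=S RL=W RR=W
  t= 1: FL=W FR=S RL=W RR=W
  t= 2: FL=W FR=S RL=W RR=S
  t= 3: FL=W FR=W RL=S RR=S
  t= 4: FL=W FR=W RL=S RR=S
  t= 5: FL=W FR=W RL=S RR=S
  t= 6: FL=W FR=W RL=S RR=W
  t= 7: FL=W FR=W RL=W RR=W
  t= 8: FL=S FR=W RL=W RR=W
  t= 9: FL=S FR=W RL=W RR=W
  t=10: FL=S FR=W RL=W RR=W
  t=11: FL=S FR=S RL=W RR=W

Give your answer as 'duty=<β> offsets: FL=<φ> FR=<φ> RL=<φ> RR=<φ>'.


duty=4 offsets: FL=4 FR=1 RL=9 RR=10

duty β = stance ticks per leg = 4
FL: stance ticks = 4; W→S at t=8 → φ=4
FR: stance ticks = 4; W→S at t=11 → φ=1
RL: stance ticks = 4; W→S at t=3 → φ=9
RR: stance ticks = 4; W→S at t=2 → φ=10


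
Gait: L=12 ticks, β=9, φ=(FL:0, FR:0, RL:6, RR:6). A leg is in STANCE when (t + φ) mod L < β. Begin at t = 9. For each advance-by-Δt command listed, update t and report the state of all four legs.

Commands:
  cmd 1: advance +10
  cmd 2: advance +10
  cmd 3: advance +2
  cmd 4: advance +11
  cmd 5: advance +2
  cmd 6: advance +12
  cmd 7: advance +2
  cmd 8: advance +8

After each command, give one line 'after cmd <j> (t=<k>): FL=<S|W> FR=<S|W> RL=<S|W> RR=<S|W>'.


after cmd 1 (t=19): FL=S FR=S RL=S RR=S
after cmd 2 (t=29): FL=S FR=S RL=W RR=W
after cmd 3 (t=31): FL=S FR=S RL=S RR=S
after cmd 4 (t=42): FL=S FR=S RL=S RR=S
after cmd 5 (t=44): FL=S FR=S RL=S RR=S
after cmd 6 (t=56): FL=S FR=S RL=S RR=S
after cmd 7 (t=58): FL=W FR=W RL=S RR=S
after cmd 8 (t=66): FL=S FR=S RL=S RR=S

start t=9: FL=W FR=W RL=S RR=S
cmd 1: advance +10 → t=19, phase=(7,7,1,1) → FL=S FR=S RL=S RR=S
cmd 2: advance +10 → t=29, phase=(5,5,11,11) → FL=S FR=S RL=W RR=W
cmd 3: advance +2 → t=31, phase=(7,7,1,1) → FL=S FR=S RL=S RR=S
cmd 4: advance +11 → t=42, phase=(6,6,0,0) → FL=S FR=S RL=S RR=S
cmd 5: advance +2 → t=44, phase=(8,8,2,2) → FL=S FR=S RL=S RR=S
cmd 6: advance +12 → t=56, phase=(8,8,2,2) → FL=S FR=S RL=S RR=S
cmd 7: advance +2 → t=58, phase=(10,10,4,4) → FL=W FR=W RL=S RR=S
cmd 8: advance +8 → t=66, phase=(6,6,0,0) → FL=S FR=S RL=S RR=S


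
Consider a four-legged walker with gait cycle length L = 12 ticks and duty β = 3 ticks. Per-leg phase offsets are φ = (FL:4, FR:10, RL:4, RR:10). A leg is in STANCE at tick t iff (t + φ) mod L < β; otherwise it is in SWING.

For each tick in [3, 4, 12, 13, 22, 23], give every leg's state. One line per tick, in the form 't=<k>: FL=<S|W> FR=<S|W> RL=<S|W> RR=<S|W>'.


t=3: phase=(7,1,7,1) vs β=3 → FL=W FR=S RL=W RR=S
t=4: phase=(8,2,8,2) vs β=3 → FL=W FR=S RL=W RR=S
t=12: phase=(4,10,4,10) vs β=3 → FL=W FR=W RL=W RR=W
t=13: phase=(5,11,5,11) vs β=3 → FL=W FR=W RL=W RR=W
t=22: phase=(2,8,2,8) vs β=3 → FL=S FR=W RL=S RR=W
t=23: phase=(3,9,3,9) vs β=3 → FL=W FR=W RL=W RR=W

t=3: FL=W FR=S RL=W RR=S
t=4: FL=W FR=S RL=W RR=S
t=12: FL=W FR=W RL=W RR=W
t=13: FL=W FR=W RL=W RR=W
t=22: FL=S FR=W RL=S RR=W
t=23: FL=W FR=W RL=W RR=W


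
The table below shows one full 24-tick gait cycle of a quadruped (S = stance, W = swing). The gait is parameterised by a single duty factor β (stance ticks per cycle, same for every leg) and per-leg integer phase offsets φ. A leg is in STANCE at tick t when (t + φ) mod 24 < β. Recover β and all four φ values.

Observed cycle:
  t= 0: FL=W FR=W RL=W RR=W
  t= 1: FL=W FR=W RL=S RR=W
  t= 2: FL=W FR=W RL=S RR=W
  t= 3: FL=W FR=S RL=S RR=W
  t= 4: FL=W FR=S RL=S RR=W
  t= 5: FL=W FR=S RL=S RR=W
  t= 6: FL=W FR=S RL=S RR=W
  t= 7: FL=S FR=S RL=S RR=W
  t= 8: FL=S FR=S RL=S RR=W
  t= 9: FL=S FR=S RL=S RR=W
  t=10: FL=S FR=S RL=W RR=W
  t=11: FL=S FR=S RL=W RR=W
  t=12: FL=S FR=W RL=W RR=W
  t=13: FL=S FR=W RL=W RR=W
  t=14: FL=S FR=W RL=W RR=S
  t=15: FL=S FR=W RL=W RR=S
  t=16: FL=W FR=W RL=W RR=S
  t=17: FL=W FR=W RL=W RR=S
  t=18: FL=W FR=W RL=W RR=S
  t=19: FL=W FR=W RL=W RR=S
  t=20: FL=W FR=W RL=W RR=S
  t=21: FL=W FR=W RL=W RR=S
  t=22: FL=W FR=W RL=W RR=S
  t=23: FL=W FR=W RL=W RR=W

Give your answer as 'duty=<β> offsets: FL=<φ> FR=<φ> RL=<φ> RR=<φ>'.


duty=9 offsets: FL=17 FR=21 RL=23 RR=10

duty β = stance ticks per leg = 9
FL: stance ticks = 9; W→S at t=7 → φ=17
FR: stance ticks = 9; W→S at t=3 → φ=21
RL: stance ticks = 9; W→S at t=1 → φ=23
RR: stance ticks = 9; W→S at t=14 → φ=10


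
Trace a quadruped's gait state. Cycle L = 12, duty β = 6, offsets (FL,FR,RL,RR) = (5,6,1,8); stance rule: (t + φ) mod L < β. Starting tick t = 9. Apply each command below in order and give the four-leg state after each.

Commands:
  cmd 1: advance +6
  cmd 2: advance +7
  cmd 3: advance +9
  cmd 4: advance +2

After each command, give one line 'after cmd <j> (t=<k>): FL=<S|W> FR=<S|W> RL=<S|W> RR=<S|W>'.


after cmd 1 (t=15): FL=W FR=W RL=S RR=W
after cmd 2 (t=22): FL=S FR=S RL=W RR=W
after cmd 3 (t=31): FL=S FR=S RL=W RR=S
after cmd 4 (t=33): FL=S FR=S RL=W RR=S

start t=9: FL=S FR=S RL=W RR=S
cmd 1: advance +6 → t=15, phase=(8,9,4,11) → FL=W FR=W RL=S RR=W
cmd 2: advance +7 → t=22, phase=(3,4,11,6) → FL=S FR=S RL=W RR=W
cmd 3: advance +9 → t=31, phase=(0,1,8,3) → FL=S FR=S RL=W RR=S
cmd 4: advance +2 → t=33, phase=(2,3,10,5) → FL=S FR=S RL=W RR=S


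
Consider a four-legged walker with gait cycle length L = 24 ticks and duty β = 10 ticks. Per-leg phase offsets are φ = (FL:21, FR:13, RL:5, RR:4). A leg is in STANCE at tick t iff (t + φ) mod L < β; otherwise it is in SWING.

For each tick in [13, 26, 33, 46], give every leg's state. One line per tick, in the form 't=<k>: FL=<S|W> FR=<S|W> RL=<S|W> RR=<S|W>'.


t=13: phase=(10,2,18,17) vs β=10 → FL=W FR=S RL=W RR=W
t=26: phase=(23,15,7,6) vs β=10 → FL=W FR=W RL=S RR=S
t=33: phase=(6,22,14,13) vs β=10 → FL=S FR=W RL=W RR=W
t=46: phase=(19,11,3,2) vs β=10 → FL=W FR=W RL=S RR=S

t=13: FL=W FR=S RL=W RR=W
t=26: FL=W FR=W RL=S RR=S
t=33: FL=S FR=W RL=W RR=W
t=46: FL=W FR=W RL=S RR=S


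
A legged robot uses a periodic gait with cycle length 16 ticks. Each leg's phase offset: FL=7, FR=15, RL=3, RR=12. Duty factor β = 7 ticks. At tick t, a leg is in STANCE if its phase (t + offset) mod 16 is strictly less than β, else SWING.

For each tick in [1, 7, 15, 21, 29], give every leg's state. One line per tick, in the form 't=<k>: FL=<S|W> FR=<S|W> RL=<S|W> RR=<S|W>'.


t=1: phase=(8,0,4,13) vs β=7 → FL=W FR=S RL=S RR=W
t=7: phase=(14,6,10,3) vs β=7 → FL=W FR=S RL=W RR=S
t=15: phase=(6,14,2,11) vs β=7 → FL=S FR=W RL=S RR=W
t=21: phase=(12,4,8,1) vs β=7 → FL=W FR=S RL=W RR=S
t=29: phase=(4,12,0,9) vs β=7 → FL=S FR=W RL=S RR=W

t=1: FL=W FR=S RL=S RR=W
t=7: FL=W FR=S RL=W RR=S
t=15: FL=S FR=W RL=S RR=W
t=21: FL=W FR=S RL=W RR=S
t=29: FL=S FR=W RL=S RR=W


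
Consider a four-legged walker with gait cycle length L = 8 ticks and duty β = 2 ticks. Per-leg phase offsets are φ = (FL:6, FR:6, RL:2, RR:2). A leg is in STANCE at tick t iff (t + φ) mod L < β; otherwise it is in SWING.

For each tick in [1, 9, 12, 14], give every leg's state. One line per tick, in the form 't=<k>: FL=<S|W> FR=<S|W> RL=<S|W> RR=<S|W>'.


t=1: FL=W FR=W RL=W RR=W
t=9: FL=W FR=W RL=W RR=W
t=12: FL=W FR=W RL=W RR=W
t=14: FL=W FR=W RL=S RR=S

t=1: phase=(7,7,3,3) vs β=2 → FL=W FR=W RL=W RR=W
t=9: phase=(7,7,3,3) vs β=2 → FL=W FR=W RL=W RR=W
t=12: phase=(2,2,6,6) vs β=2 → FL=W FR=W RL=W RR=W
t=14: phase=(4,4,0,0) vs β=2 → FL=W FR=W RL=S RR=S


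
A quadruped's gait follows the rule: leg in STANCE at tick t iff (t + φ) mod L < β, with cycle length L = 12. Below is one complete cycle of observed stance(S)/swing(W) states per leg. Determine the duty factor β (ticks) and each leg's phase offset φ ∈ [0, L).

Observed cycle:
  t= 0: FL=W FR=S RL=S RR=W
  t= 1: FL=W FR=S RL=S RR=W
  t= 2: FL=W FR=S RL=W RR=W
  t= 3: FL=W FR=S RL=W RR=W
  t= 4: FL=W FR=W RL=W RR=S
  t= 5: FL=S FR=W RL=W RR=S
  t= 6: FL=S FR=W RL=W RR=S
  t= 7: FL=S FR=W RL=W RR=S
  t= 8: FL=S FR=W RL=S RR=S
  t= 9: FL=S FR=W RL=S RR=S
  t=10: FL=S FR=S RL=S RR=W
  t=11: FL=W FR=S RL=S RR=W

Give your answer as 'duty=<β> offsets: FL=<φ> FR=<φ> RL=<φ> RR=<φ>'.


duty β = stance ticks per leg = 6
FL: stance ticks = 6; W→S at t=5 → φ=7
FR: stance ticks = 6; W→S at t=10 → φ=2
RL: stance ticks = 6; W→S at t=8 → φ=4
RR: stance ticks = 6; W→S at t=4 → φ=8

duty=6 offsets: FL=7 FR=2 RL=4 RR=8


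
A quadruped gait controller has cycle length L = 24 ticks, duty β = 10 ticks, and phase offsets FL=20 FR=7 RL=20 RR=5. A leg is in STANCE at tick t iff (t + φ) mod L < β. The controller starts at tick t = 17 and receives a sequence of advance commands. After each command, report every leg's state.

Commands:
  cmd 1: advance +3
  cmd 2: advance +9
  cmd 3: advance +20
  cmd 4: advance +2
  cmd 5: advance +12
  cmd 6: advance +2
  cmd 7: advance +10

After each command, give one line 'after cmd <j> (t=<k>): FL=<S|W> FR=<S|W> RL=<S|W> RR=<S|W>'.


after cmd 1 (t=20): FL=W FR=S RL=W RR=S
after cmd 2 (t=29): FL=S FR=W RL=S RR=W
after cmd 3 (t=49): FL=W FR=S RL=W RR=S
after cmd 4 (t=51): FL=W FR=W RL=W RR=S
after cmd 5 (t=63): FL=W FR=W RL=W RR=W
after cmd 6 (t=65): FL=W FR=S RL=W RR=W
after cmd 7 (t=75): FL=W FR=W RL=W RR=S

start t=17: FL=W FR=S RL=W RR=W
cmd 1: advance +3 → t=20, phase=(16,3,16,1) → FL=W FR=S RL=W RR=S
cmd 2: advance +9 → t=29, phase=(1,12,1,10) → FL=S FR=W RL=S RR=W
cmd 3: advance +20 → t=49, phase=(21,8,21,6) → FL=W FR=S RL=W RR=S
cmd 4: advance +2 → t=51, phase=(23,10,23,8) → FL=W FR=W RL=W RR=S
cmd 5: advance +12 → t=63, phase=(11,22,11,20) → FL=W FR=W RL=W RR=W
cmd 6: advance +2 → t=65, phase=(13,0,13,22) → FL=W FR=S RL=W RR=W
cmd 7: advance +10 → t=75, phase=(23,10,23,8) → FL=W FR=W RL=W RR=S


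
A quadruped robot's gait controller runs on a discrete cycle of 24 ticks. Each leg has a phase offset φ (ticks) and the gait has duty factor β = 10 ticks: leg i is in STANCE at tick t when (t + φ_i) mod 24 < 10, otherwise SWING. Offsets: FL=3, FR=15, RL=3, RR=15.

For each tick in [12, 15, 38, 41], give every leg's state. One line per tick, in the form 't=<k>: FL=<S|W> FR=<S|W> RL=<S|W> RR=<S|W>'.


t=12: phase=(15,3,15,3) vs β=10 → FL=W FR=S RL=W RR=S
t=15: phase=(18,6,18,6) vs β=10 → FL=W FR=S RL=W RR=S
t=38: phase=(17,5,17,5) vs β=10 → FL=W FR=S RL=W RR=S
t=41: phase=(20,8,20,8) vs β=10 → FL=W FR=S RL=W RR=S

t=12: FL=W FR=S RL=W RR=S
t=15: FL=W FR=S RL=W RR=S
t=38: FL=W FR=S RL=W RR=S
t=41: FL=W FR=S RL=W RR=S


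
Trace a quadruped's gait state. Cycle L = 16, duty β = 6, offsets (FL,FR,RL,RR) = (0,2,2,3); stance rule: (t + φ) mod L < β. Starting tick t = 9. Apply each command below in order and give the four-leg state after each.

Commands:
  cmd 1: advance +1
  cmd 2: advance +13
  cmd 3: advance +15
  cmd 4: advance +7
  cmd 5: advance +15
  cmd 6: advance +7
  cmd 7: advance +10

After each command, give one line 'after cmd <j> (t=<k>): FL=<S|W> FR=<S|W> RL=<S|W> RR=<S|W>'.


start t=9: FL=W FR=W RL=W RR=W
cmd 1: advance +1 → t=10, phase=(10,12,12,13) → FL=W FR=W RL=W RR=W
cmd 2: advance +13 → t=23, phase=(7,9,9,10) → FL=W FR=W RL=W RR=W
cmd 3: advance +15 → t=38, phase=(6,8,8,9) → FL=W FR=W RL=W RR=W
cmd 4: advance +7 → t=45, phase=(13,15,15,0) → FL=W FR=W RL=W RR=S
cmd 5: advance +15 → t=60, phase=(12,14,14,15) → FL=W FR=W RL=W RR=W
cmd 6: advance +7 → t=67, phase=(3,5,5,6) → FL=S FR=S RL=S RR=W
cmd 7: advance +10 → t=77, phase=(13,15,15,0) → FL=W FR=W RL=W RR=S

after cmd 1 (t=10): FL=W FR=W RL=W RR=W
after cmd 2 (t=23): FL=W FR=W RL=W RR=W
after cmd 3 (t=38): FL=W FR=W RL=W RR=W
after cmd 4 (t=45): FL=W FR=W RL=W RR=S
after cmd 5 (t=60): FL=W FR=W RL=W RR=W
after cmd 6 (t=67): FL=S FR=S RL=S RR=W
after cmd 7 (t=77): FL=W FR=W RL=W RR=S


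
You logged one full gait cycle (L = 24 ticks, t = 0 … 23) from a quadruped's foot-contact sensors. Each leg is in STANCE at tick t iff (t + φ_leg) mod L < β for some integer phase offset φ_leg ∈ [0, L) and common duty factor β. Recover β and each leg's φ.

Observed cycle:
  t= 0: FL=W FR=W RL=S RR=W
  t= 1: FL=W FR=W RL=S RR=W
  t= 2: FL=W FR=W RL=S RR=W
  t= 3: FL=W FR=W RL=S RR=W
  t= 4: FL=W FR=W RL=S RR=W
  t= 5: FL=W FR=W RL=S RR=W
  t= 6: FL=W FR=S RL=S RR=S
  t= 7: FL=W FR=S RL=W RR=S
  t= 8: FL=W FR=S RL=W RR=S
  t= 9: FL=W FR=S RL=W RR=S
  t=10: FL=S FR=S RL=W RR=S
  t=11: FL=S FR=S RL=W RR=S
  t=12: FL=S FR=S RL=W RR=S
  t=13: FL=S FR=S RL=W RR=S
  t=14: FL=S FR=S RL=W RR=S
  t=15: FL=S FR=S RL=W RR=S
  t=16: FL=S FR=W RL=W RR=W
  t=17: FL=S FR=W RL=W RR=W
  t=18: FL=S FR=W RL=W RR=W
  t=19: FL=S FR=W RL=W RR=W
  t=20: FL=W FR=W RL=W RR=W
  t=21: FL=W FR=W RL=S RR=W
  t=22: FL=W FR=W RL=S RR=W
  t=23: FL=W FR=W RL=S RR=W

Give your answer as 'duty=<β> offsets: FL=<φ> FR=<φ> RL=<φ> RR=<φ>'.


duty=10 offsets: FL=14 FR=18 RL=3 RR=18

duty β = stance ticks per leg = 10
FL: stance ticks = 10; W→S at t=10 → φ=14
FR: stance ticks = 10; W→S at t=6 → φ=18
RL: stance ticks = 10; W→S at t=21 → φ=3
RR: stance ticks = 10; W→S at t=6 → φ=18


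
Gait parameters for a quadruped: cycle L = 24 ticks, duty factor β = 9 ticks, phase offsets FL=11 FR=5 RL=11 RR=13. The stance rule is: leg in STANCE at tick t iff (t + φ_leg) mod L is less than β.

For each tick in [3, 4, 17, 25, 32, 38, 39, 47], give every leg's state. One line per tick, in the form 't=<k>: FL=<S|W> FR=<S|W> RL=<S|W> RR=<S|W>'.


t=3: FL=W FR=S RL=W RR=W
t=4: FL=W FR=W RL=W RR=W
t=17: FL=S FR=W RL=S RR=S
t=25: FL=W FR=S RL=W RR=W
t=32: FL=W FR=W RL=W RR=W
t=38: FL=S FR=W RL=S RR=S
t=39: FL=S FR=W RL=S RR=S
t=47: FL=W FR=S RL=W RR=W

t=3: phase=(14,8,14,16) vs β=9 → FL=W FR=S RL=W RR=W
t=4: phase=(15,9,15,17) vs β=9 → FL=W FR=W RL=W RR=W
t=17: phase=(4,22,4,6) vs β=9 → FL=S FR=W RL=S RR=S
t=25: phase=(12,6,12,14) vs β=9 → FL=W FR=S RL=W RR=W
t=32: phase=(19,13,19,21) vs β=9 → FL=W FR=W RL=W RR=W
t=38: phase=(1,19,1,3) vs β=9 → FL=S FR=W RL=S RR=S
t=39: phase=(2,20,2,4) vs β=9 → FL=S FR=W RL=S RR=S
t=47: phase=(10,4,10,12) vs β=9 → FL=W FR=S RL=W RR=W


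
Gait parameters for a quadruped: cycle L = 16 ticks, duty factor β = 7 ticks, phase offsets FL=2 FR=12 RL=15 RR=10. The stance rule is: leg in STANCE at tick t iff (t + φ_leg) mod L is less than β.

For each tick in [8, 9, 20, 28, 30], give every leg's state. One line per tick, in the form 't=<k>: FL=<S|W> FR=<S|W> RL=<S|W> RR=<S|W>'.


t=8: FL=W FR=S RL=W RR=S
t=9: FL=W FR=S RL=W RR=S
t=20: FL=S FR=S RL=S RR=W
t=28: FL=W FR=W RL=W RR=S
t=30: FL=S FR=W RL=W RR=W

t=8: phase=(10,4,7,2) vs β=7 → FL=W FR=S RL=W RR=S
t=9: phase=(11,5,8,3) vs β=7 → FL=W FR=S RL=W RR=S
t=20: phase=(6,0,3,14) vs β=7 → FL=S FR=S RL=S RR=W
t=28: phase=(14,8,11,6) vs β=7 → FL=W FR=W RL=W RR=S
t=30: phase=(0,10,13,8) vs β=7 → FL=S FR=W RL=W RR=W


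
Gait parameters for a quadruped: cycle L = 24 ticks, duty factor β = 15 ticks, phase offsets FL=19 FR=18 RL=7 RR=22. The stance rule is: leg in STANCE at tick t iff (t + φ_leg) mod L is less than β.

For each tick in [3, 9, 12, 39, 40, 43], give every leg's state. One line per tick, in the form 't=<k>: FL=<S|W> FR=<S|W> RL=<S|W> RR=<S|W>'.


t=3: phase=(22,21,10,1) vs β=15 → FL=W FR=W RL=S RR=S
t=9: phase=(4,3,16,7) vs β=15 → FL=S FR=S RL=W RR=S
t=12: phase=(7,6,19,10) vs β=15 → FL=S FR=S RL=W RR=S
t=39: phase=(10,9,22,13) vs β=15 → FL=S FR=S RL=W RR=S
t=40: phase=(11,10,23,14) vs β=15 → FL=S FR=S RL=W RR=S
t=43: phase=(14,13,2,17) vs β=15 → FL=S FR=S RL=S RR=W

t=3: FL=W FR=W RL=S RR=S
t=9: FL=S FR=S RL=W RR=S
t=12: FL=S FR=S RL=W RR=S
t=39: FL=S FR=S RL=W RR=S
t=40: FL=S FR=S RL=W RR=S
t=43: FL=S FR=S RL=S RR=W


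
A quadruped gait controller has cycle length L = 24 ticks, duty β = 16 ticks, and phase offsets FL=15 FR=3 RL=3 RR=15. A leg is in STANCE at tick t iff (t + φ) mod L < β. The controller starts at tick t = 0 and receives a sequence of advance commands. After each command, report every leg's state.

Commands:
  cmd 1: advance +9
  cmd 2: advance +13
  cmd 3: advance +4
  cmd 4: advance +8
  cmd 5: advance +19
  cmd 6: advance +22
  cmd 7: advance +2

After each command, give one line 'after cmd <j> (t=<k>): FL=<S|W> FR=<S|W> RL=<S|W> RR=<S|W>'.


after cmd 1 (t=9): FL=S FR=S RL=S RR=S
after cmd 2 (t=22): FL=S FR=S RL=S RR=S
after cmd 3 (t=26): FL=W FR=S RL=S RR=W
after cmd 4 (t=34): FL=S FR=S RL=S RR=S
after cmd 5 (t=53): FL=W FR=S RL=S RR=W
after cmd 6 (t=75): FL=W FR=S RL=S RR=W
after cmd 7 (t=77): FL=W FR=S RL=S RR=W

start t=0: FL=S FR=S RL=S RR=S
cmd 1: advance +9 → t=9, phase=(0,12,12,0) → FL=S FR=S RL=S RR=S
cmd 2: advance +13 → t=22, phase=(13,1,1,13) → FL=S FR=S RL=S RR=S
cmd 3: advance +4 → t=26, phase=(17,5,5,17) → FL=W FR=S RL=S RR=W
cmd 4: advance +8 → t=34, phase=(1,13,13,1) → FL=S FR=S RL=S RR=S
cmd 5: advance +19 → t=53, phase=(20,8,8,20) → FL=W FR=S RL=S RR=W
cmd 6: advance +22 → t=75, phase=(18,6,6,18) → FL=W FR=S RL=S RR=W
cmd 7: advance +2 → t=77, phase=(20,8,8,20) → FL=W FR=S RL=S RR=W


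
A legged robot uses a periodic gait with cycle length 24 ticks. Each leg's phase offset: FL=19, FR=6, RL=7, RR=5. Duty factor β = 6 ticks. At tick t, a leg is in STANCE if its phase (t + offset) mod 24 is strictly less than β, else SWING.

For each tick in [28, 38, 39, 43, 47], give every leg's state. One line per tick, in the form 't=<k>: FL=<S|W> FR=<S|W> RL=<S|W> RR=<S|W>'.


t=28: FL=W FR=W RL=W RR=W
t=38: FL=W FR=W RL=W RR=W
t=39: FL=W FR=W RL=W RR=W
t=43: FL=W FR=S RL=S RR=S
t=47: FL=W FR=S RL=W RR=S

t=28: phase=(23,10,11,9) vs β=6 → FL=W FR=W RL=W RR=W
t=38: phase=(9,20,21,19) vs β=6 → FL=W FR=W RL=W RR=W
t=39: phase=(10,21,22,20) vs β=6 → FL=W FR=W RL=W RR=W
t=43: phase=(14,1,2,0) vs β=6 → FL=W FR=S RL=S RR=S
t=47: phase=(18,5,6,4) vs β=6 → FL=W FR=S RL=W RR=S


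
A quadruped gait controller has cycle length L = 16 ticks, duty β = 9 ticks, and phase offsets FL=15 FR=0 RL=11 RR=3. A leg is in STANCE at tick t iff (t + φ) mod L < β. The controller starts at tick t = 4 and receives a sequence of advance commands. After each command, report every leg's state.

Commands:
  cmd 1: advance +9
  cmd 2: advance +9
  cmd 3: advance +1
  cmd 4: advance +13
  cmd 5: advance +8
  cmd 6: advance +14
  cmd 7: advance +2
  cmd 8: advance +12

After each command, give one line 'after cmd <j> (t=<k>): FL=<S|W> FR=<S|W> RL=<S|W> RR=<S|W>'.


after cmd 1 (t=13): FL=W FR=W RL=S RR=S
after cmd 2 (t=22): FL=S FR=S RL=S RR=W
after cmd 3 (t=23): FL=S FR=S RL=S RR=W
after cmd 4 (t=36): FL=S FR=S RL=W RR=S
after cmd 5 (t=44): FL=W FR=W RL=S RR=W
after cmd 6 (t=58): FL=W FR=W RL=S RR=W
after cmd 7 (t=60): FL=W FR=W RL=S RR=W
after cmd 8 (t=72): FL=S FR=S RL=S RR=W

start t=4: FL=S FR=S RL=W RR=S
cmd 1: advance +9 → t=13, phase=(12,13,8,0) → FL=W FR=W RL=S RR=S
cmd 2: advance +9 → t=22, phase=(5,6,1,9) → FL=S FR=S RL=S RR=W
cmd 3: advance +1 → t=23, phase=(6,7,2,10) → FL=S FR=S RL=S RR=W
cmd 4: advance +13 → t=36, phase=(3,4,15,7) → FL=S FR=S RL=W RR=S
cmd 5: advance +8 → t=44, phase=(11,12,7,15) → FL=W FR=W RL=S RR=W
cmd 6: advance +14 → t=58, phase=(9,10,5,13) → FL=W FR=W RL=S RR=W
cmd 7: advance +2 → t=60, phase=(11,12,7,15) → FL=W FR=W RL=S RR=W
cmd 8: advance +12 → t=72, phase=(7,8,3,11) → FL=S FR=S RL=S RR=W


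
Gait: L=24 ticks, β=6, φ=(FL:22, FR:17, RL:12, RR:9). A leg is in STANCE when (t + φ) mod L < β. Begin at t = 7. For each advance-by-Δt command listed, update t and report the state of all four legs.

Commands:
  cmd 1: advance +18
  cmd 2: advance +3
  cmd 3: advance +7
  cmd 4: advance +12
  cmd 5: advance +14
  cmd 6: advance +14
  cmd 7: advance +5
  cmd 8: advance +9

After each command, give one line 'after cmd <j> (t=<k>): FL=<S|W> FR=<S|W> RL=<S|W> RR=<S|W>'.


after cmd 1 (t=25): FL=W FR=W RL=W RR=W
after cmd 2 (t=28): FL=S FR=W RL=W RR=W
after cmd 3 (t=35): FL=W FR=S RL=W RR=W
after cmd 4 (t=47): FL=W FR=W RL=W RR=W
after cmd 5 (t=61): FL=W FR=W RL=S RR=W
after cmd 6 (t=75): FL=S FR=W RL=W RR=W
after cmd 7 (t=80): FL=W FR=S RL=W RR=W
after cmd 8 (t=89): FL=W FR=W RL=S RR=S

start t=7: FL=S FR=S RL=W RR=W
cmd 1: advance +18 → t=25, phase=(23,18,13,10) → FL=W FR=W RL=W RR=W
cmd 2: advance +3 → t=28, phase=(2,21,16,13) → FL=S FR=W RL=W RR=W
cmd 3: advance +7 → t=35, phase=(9,4,23,20) → FL=W FR=S RL=W RR=W
cmd 4: advance +12 → t=47, phase=(21,16,11,8) → FL=W FR=W RL=W RR=W
cmd 5: advance +14 → t=61, phase=(11,6,1,22) → FL=W FR=W RL=S RR=W
cmd 6: advance +14 → t=75, phase=(1,20,15,12) → FL=S FR=W RL=W RR=W
cmd 7: advance +5 → t=80, phase=(6,1,20,17) → FL=W FR=S RL=W RR=W
cmd 8: advance +9 → t=89, phase=(15,10,5,2) → FL=W FR=W RL=S RR=S


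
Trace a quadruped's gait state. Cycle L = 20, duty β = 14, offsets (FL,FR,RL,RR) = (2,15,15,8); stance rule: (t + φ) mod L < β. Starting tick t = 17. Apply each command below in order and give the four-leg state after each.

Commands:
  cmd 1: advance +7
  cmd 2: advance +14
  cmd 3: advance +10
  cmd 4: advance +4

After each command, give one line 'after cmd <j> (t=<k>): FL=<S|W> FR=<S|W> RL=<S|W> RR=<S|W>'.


after cmd 1 (t=24): FL=S FR=W RL=W RR=S
after cmd 2 (t=38): FL=S FR=S RL=S RR=S
after cmd 3 (t=48): FL=S FR=S RL=S RR=W
after cmd 4 (t=52): FL=W FR=S RL=S RR=S

start t=17: FL=W FR=S RL=S RR=S
cmd 1: advance +7 → t=24, phase=(6,19,19,12) → FL=S FR=W RL=W RR=S
cmd 2: advance +14 → t=38, phase=(0,13,13,6) → FL=S FR=S RL=S RR=S
cmd 3: advance +10 → t=48, phase=(10,3,3,16) → FL=S FR=S RL=S RR=W
cmd 4: advance +4 → t=52, phase=(14,7,7,0) → FL=W FR=S RL=S RR=S


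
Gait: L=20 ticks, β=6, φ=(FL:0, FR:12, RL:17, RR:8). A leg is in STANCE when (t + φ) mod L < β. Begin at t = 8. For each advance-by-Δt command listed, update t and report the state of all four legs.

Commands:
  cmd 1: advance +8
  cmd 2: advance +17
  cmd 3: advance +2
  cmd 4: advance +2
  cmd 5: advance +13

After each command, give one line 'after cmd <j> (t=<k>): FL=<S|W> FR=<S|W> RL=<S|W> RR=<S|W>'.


after cmd 1 (t=16): FL=W FR=W RL=W RR=S
after cmd 2 (t=33): FL=W FR=S RL=W RR=S
after cmd 3 (t=35): FL=W FR=W RL=W RR=S
after cmd 4 (t=37): FL=W FR=W RL=W RR=S
after cmd 5 (t=50): FL=W FR=S RL=W RR=W

start t=8: FL=W FR=S RL=S RR=W
cmd 1: advance +8 → t=16, phase=(16,8,13,4) → FL=W FR=W RL=W RR=S
cmd 2: advance +17 → t=33, phase=(13,5,10,1) → FL=W FR=S RL=W RR=S
cmd 3: advance +2 → t=35, phase=(15,7,12,3) → FL=W FR=W RL=W RR=S
cmd 4: advance +2 → t=37, phase=(17,9,14,5) → FL=W FR=W RL=W RR=S
cmd 5: advance +13 → t=50, phase=(10,2,7,18) → FL=W FR=S RL=W RR=W


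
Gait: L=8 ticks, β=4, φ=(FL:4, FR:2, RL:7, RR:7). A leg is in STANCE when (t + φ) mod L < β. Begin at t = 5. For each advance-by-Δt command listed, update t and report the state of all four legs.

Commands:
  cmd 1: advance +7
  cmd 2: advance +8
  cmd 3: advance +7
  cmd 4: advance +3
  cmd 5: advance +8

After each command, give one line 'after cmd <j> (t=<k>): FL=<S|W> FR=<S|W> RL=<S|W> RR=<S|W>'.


start t=5: FL=S FR=W RL=W RR=W
cmd 1: advance +7 → t=12, phase=(0,6,3,3) → FL=S FR=W RL=S RR=S
cmd 2: advance +8 → t=20, phase=(0,6,3,3) → FL=S FR=W RL=S RR=S
cmd 3: advance +7 → t=27, phase=(7,5,2,2) → FL=W FR=W RL=S RR=S
cmd 4: advance +3 → t=30, phase=(2,0,5,5) → FL=S FR=S RL=W RR=W
cmd 5: advance +8 → t=38, phase=(2,0,5,5) → FL=S FR=S RL=W RR=W

after cmd 1 (t=12): FL=S FR=W RL=S RR=S
after cmd 2 (t=20): FL=S FR=W RL=S RR=S
after cmd 3 (t=27): FL=W FR=W RL=S RR=S
after cmd 4 (t=30): FL=S FR=S RL=W RR=W
after cmd 5 (t=38): FL=S FR=S RL=W RR=W


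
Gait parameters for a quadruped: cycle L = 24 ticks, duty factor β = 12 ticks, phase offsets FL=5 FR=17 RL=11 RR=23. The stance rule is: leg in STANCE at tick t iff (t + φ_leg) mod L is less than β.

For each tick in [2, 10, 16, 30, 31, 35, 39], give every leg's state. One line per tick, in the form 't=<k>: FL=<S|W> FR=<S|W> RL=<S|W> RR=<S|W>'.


t=2: FL=S FR=W RL=W RR=S
t=10: FL=W FR=S RL=W RR=S
t=16: FL=W FR=S RL=S RR=W
t=30: FL=S FR=W RL=W RR=S
t=31: FL=W FR=S RL=W RR=S
t=35: FL=W FR=S RL=W RR=S
t=39: FL=W FR=S RL=S RR=W

t=2: phase=(7,19,13,1) vs β=12 → FL=S FR=W RL=W RR=S
t=10: phase=(15,3,21,9) vs β=12 → FL=W FR=S RL=W RR=S
t=16: phase=(21,9,3,15) vs β=12 → FL=W FR=S RL=S RR=W
t=30: phase=(11,23,17,5) vs β=12 → FL=S FR=W RL=W RR=S
t=31: phase=(12,0,18,6) vs β=12 → FL=W FR=S RL=W RR=S
t=35: phase=(16,4,22,10) vs β=12 → FL=W FR=S RL=W RR=S
t=39: phase=(20,8,2,14) vs β=12 → FL=W FR=S RL=S RR=W


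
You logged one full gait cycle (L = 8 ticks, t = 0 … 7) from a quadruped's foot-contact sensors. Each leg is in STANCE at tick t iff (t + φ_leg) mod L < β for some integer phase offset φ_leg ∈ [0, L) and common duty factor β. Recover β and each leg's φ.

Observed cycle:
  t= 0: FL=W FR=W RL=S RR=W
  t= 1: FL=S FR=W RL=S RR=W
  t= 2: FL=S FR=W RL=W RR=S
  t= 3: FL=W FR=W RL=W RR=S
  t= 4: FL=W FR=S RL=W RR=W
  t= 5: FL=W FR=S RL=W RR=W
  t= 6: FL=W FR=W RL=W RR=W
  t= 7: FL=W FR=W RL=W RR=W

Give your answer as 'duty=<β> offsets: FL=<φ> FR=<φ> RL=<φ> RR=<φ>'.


duty=2 offsets: FL=7 FR=4 RL=0 RR=6

duty β = stance ticks per leg = 2
FL: stance ticks = 2; W→S at t=1 → φ=7
FR: stance ticks = 2; W→S at t=4 → φ=4
RL: stance ticks = 2; W→S at t=0 → φ=0
RR: stance ticks = 2; W→S at t=2 → φ=6


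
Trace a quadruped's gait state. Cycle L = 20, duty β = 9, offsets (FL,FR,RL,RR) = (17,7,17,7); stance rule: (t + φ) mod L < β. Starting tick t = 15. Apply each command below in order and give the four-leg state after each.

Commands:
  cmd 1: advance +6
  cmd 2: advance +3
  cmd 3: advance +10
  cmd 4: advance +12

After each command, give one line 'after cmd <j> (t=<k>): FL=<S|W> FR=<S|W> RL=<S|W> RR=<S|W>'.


start t=15: FL=W FR=S RL=W RR=S
cmd 1: advance +6 → t=21, phase=(18,8,18,8) → FL=W FR=S RL=W RR=S
cmd 2: advance +3 → t=24, phase=(1,11,1,11) → FL=S FR=W RL=S RR=W
cmd 3: advance +10 → t=34, phase=(11,1,11,1) → FL=W FR=S RL=W RR=S
cmd 4: advance +12 → t=46, phase=(3,13,3,13) → FL=S FR=W RL=S RR=W

after cmd 1 (t=21): FL=W FR=S RL=W RR=S
after cmd 2 (t=24): FL=S FR=W RL=S RR=W
after cmd 3 (t=34): FL=W FR=S RL=W RR=S
after cmd 4 (t=46): FL=S FR=W RL=S RR=W


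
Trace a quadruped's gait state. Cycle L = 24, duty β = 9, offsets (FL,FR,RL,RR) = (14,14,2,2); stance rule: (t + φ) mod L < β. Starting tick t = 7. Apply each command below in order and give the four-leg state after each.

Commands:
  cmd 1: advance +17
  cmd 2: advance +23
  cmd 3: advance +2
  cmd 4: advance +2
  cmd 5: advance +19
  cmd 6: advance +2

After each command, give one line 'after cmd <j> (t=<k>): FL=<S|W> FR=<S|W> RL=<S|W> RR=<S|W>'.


start t=7: FL=W FR=W RL=W RR=W
cmd 1: advance +17 → t=24, phase=(14,14,2,2) → FL=W FR=W RL=S RR=S
cmd 2: advance +23 → t=47, phase=(13,13,1,1) → FL=W FR=W RL=S RR=S
cmd 3: advance +2 → t=49, phase=(15,15,3,3) → FL=W FR=W RL=S RR=S
cmd 4: advance +2 → t=51, phase=(17,17,5,5) → FL=W FR=W RL=S RR=S
cmd 5: advance +19 → t=70, phase=(12,12,0,0) → FL=W FR=W RL=S RR=S
cmd 6: advance +2 → t=72, phase=(14,14,2,2) → FL=W FR=W RL=S RR=S

after cmd 1 (t=24): FL=W FR=W RL=S RR=S
after cmd 2 (t=47): FL=W FR=W RL=S RR=S
after cmd 3 (t=49): FL=W FR=W RL=S RR=S
after cmd 4 (t=51): FL=W FR=W RL=S RR=S
after cmd 5 (t=70): FL=W FR=W RL=S RR=S
after cmd 6 (t=72): FL=W FR=W RL=S RR=S


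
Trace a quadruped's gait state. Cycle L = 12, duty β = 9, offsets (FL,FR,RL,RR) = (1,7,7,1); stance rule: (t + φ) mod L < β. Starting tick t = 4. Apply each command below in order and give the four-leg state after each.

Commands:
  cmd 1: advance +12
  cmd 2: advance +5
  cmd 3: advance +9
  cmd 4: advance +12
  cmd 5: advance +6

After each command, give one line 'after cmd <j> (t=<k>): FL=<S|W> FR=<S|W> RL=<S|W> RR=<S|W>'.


start t=4: FL=S FR=W RL=W RR=S
cmd 1: advance +12 → t=16, phase=(5,11,11,5) → FL=S FR=W RL=W RR=S
cmd 2: advance +5 → t=21, phase=(10,4,4,10) → FL=W FR=S RL=S RR=W
cmd 3: advance +9 → t=30, phase=(7,1,1,7) → FL=S FR=S RL=S RR=S
cmd 4: advance +12 → t=42, phase=(7,1,1,7) → FL=S FR=S RL=S RR=S
cmd 5: advance +6 → t=48, phase=(1,7,7,1) → FL=S FR=S RL=S RR=S

after cmd 1 (t=16): FL=S FR=W RL=W RR=S
after cmd 2 (t=21): FL=W FR=S RL=S RR=W
after cmd 3 (t=30): FL=S FR=S RL=S RR=S
after cmd 4 (t=42): FL=S FR=S RL=S RR=S
after cmd 5 (t=48): FL=S FR=S RL=S RR=S


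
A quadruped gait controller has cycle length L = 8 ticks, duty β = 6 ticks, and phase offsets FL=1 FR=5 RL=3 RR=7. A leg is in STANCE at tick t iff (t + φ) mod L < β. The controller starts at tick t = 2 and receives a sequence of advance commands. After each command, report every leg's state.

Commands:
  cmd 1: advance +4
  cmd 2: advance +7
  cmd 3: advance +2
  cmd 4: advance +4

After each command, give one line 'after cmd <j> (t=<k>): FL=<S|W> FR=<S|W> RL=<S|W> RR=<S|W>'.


start t=2: FL=S FR=W RL=S RR=S
cmd 1: advance +4 → t=6, phase=(7,3,1,5) → FL=W FR=S RL=S RR=S
cmd 2: advance +7 → t=13, phase=(6,2,0,4) → FL=W FR=S RL=S RR=S
cmd 3: advance +2 → t=15, phase=(0,4,2,6) → FL=S FR=S RL=S RR=W
cmd 4: advance +4 → t=19, phase=(4,0,6,2) → FL=S FR=S RL=W RR=S

after cmd 1 (t=6): FL=W FR=S RL=S RR=S
after cmd 2 (t=13): FL=W FR=S RL=S RR=S
after cmd 3 (t=15): FL=S FR=S RL=S RR=W
after cmd 4 (t=19): FL=S FR=S RL=W RR=S


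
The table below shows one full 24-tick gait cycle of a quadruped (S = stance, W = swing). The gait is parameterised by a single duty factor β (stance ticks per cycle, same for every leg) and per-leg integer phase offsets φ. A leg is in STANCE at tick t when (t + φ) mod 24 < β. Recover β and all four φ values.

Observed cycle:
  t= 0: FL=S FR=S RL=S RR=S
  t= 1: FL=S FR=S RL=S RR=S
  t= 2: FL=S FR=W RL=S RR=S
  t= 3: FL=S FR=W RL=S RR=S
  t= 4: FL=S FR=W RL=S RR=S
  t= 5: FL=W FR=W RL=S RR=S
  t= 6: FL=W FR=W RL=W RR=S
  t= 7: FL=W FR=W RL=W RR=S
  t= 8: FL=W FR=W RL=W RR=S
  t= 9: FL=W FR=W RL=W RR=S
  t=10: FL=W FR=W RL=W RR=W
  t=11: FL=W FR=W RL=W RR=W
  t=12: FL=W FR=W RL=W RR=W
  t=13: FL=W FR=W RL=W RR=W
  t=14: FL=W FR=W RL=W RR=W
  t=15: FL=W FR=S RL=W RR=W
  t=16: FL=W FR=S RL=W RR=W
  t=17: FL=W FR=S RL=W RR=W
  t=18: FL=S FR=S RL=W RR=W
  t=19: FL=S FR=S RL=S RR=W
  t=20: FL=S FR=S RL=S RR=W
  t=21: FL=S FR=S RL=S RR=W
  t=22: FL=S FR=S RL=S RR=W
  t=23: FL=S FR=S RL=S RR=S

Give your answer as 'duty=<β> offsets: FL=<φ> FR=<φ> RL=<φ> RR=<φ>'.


duty β = stance ticks per leg = 11
FL: stance ticks = 11; W→S at t=18 → φ=6
FR: stance ticks = 11; W→S at t=15 → φ=9
RL: stance ticks = 11; W→S at t=19 → φ=5
RR: stance ticks = 11; W→S at t=23 → φ=1

duty=11 offsets: FL=6 FR=9 RL=5 RR=1


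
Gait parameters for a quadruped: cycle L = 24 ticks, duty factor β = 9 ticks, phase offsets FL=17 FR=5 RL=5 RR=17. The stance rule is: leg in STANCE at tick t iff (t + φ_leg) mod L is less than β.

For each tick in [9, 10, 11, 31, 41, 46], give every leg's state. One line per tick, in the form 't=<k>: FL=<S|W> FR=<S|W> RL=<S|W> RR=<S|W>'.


t=9: phase=(2,14,14,2) vs β=9 → FL=S FR=W RL=W RR=S
t=10: phase=(3,15,15,3) vs β=9 → FL=S FR=W RL=W RR=S
t=11: phase=(4,16,16,4) vs β=9 → FL=S FR=W RL=W RR=S
t=31: phase=(0,12,12,0) vs β=9 → FL=S FR=W RL=W RR=S
t=41: phase=(10,22,22,10) vs β=9 → FL=W FR=W RL=W RR=W
t=46: phase=(15,3,3,15) vs β=9 → FL=W FR=S RL=S RR=W

t=9: FL=S FR=W RL=W RR=S
t=10: FL=S FR=W RL=W RR=S
t=11: FL=S FR=W RL=W RR=S
t=31: FL=S FR=W RL=W RR=S
t=41: FL=W FR=W RL=W RR=W
t=46: FL=W FR=S RL=S RR=W


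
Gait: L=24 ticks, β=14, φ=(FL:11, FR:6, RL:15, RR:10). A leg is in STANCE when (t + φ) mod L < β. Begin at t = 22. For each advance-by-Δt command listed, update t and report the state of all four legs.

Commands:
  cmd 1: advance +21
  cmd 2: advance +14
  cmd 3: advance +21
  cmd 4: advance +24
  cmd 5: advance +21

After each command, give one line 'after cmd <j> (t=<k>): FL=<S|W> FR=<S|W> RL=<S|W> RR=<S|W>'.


after cmd 1 (t=43): FL=S FR=S RL=S RR=S
after cmd 2 (t=57): FL=W FR=W RL=S RR=W
after cmd 3 (t=78): FL=W FR=S RL=W RR=W
after cmd 4 (t=102): FL=W FR=S RL=W RR=W
after cmd 5 (t=123): FL=W FR=S RL=W RR=S

start t=22: FL=S FR=S RL=S RR=S
cmd 1: advance +21 → t=43, phase=(6,1,10,5) → FL=S FR=S RL=S RR=S
cmd 2: advance +14 → t=57, phase=(20,15,0,19) → FL=W FR=W RL=S RR=W
cmd 3: advance +21 → t=78, phase=(17,12,21,16) → FL=W FR=S RL=W RR=W
cmd 4: advance +24 → t=102, phase=(17,12,21,16) → FL=W FR=S RL=W RR=W
cmd 5: advance +21 → t=123, phase=(14,9,18,13) → FL=W FR=S RL=W RR=S


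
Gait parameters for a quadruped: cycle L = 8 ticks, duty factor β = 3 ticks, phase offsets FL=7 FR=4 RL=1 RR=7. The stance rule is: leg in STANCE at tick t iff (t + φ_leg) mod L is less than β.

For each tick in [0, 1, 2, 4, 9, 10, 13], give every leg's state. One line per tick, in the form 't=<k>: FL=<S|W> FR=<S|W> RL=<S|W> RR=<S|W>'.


t=0: phase=(7,4,1,7) vs β=3 → FL=W FR=W RL=S RR=W
t=1: phase=(0,5,2,0) vs β=3 → FL=S FR=W RL=S RR=S
t=2: phase=(1,6,3,1) vs β=3 → FL=S FR=W RL=W RR=S
t=4: phase=(3,0,5,3) vs β=3 → FL=W FR=S RL=W RR=W
t=9: phase=(0,5,2,0) vs β=3 → FL=S FR=W RL=S RR=S
t=10: phase=(1,6,3,1) vs β=3 → FL=S FR=W RL=W RR=S
t=13: phase=(4,1,6,4) vs β=3 → FL=W FR=S RL=W RR=W

t=0: FL=W FR=W RL=S RR=W
t=1: FL=S FR=W RL=S RR=S
t=2: FL=S FR=W RL=W RR=S
t=4: FL=W FR=S RL=W RR=W
t=9: FL=S FR=W RL=S RR=S
t=10: FL=S FR=W RL=W RR=S
t=13: FL=W FR=S RL=W RR=W


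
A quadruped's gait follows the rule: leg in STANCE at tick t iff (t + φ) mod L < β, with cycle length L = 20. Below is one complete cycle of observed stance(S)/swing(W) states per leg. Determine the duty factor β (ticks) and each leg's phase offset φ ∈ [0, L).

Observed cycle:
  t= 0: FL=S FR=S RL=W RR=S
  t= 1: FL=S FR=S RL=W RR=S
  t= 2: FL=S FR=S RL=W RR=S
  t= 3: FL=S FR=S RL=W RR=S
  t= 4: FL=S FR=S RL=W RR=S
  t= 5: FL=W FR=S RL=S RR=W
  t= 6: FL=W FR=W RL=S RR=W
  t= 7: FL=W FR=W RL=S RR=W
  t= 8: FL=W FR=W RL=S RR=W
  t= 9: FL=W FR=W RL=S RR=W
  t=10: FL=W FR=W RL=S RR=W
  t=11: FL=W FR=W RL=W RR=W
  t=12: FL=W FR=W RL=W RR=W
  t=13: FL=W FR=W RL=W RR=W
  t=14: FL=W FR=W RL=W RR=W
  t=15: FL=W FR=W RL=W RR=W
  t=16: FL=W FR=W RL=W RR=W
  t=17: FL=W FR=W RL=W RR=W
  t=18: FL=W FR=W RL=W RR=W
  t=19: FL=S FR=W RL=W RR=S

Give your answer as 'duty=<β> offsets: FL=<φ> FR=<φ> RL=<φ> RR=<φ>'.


duty β = stance ticks per leg = 6
FL: stance ticks = 6; W→S at t=19 → φ=1
FR: stance ticks = 6; W→S at t=0 → φ=0
RL: stance ticks = 6; W→S at t=5 → φ=15
RR: stance ticks = 6; W→S at t=19 → φ=1

duty=6 offsets: FL=1 FR=0 RL=15 RR=1


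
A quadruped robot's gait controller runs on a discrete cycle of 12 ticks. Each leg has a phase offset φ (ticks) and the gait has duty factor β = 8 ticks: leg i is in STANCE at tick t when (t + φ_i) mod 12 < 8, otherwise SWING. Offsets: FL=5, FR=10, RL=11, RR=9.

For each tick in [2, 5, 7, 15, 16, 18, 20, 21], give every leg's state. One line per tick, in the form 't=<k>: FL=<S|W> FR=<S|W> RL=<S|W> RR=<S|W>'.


t=2: phase=(7,0,1,11) vs β=8 → FL=S FR=S RL=S RR=W
t=5: phase=(10,3,4,2) vs β=8 → FL=W FR=S RL=S RR=S
t=7: phase=(0,5,6,4) vs β=8 → FL=S FR=S RL=S RR=S
t=15: phase=(8,1,2,0) vs β=8 → FL=W FR=S RL=S RR=S
t=16: phase=(9,2,3,1) vs β=8 → FL=W FR=S RL=S RR=S
t=18: phase=(11,4,5,3) vs β=8 → FL=W FR=S RL=S RR=S
t=20: phase=(1,6,7,5) vs β=8 → FL=S FR=S RL=S RR=S
t=21: phase=(2,7,8,6) vs β=8 → FL=S FR=S RL=W RR=S

t=2: FL=S FR=S RL=S RR=W
t=5: FL=W FR=S RL=S RR=S
t=7: FL=S FR=S RL=S RR=S
t=15: FL=W FR=S RL=S RR=S
t=16: FL=W FR=S RL=S RR=S
t=18: FL=W FR=S RL=S RR=S
t=20: FL=S FR=S RL=S RR=S
t=21: FL=S FR=S RL=W RR=S


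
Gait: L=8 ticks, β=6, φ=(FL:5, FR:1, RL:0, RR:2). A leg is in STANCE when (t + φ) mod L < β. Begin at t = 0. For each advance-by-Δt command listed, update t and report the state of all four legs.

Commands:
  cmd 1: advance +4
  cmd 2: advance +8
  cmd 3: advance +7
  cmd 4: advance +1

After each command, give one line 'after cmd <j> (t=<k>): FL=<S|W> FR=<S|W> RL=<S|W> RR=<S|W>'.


start t=0: FL=S FR=S RL=S RR=S
cmd 1: advance +4 → t=4, phase=(1,5,4,6) → FL=S FR=S RL=S RR=W
cmd 2: advance +8 → t=12, phase=(1,5,4,6) → FL=S FR=S RL=S RR=W
cmd 3: advance +7 → t=19, phase=(0,4,3,5) → FL=S FR=S RL=S RR=S
cmd 4: advance +1 → t=20, phase=(1,5,4,6) → FL=S FR=S RL=S RR=W

after cmd 1 (t=4): FL=S FR=S RL=S RR=W
after cmd 2 (t=12): FL=S FR=S RL=S RR=W
after cmd 3 (t=19): FL=S FR=S RL=S RR=S
after cmd 4 (t=20): FL=S FR=S RL=S RR=W


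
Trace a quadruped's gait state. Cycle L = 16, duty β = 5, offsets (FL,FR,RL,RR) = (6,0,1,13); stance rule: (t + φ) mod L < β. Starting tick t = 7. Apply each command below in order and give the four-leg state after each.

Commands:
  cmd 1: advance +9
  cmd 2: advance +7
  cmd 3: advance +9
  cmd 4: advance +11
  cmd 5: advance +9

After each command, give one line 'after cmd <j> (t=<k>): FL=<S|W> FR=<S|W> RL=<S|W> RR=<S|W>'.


start t=7: FL=W FR=W RL=W RR=S
cmd 1: advance +9 → t=16, phase=(6,0,1,13) → FL=W FR=S RL=S RR=W
cmd 2: advance +7 → t=23, phase=(13,7,8,4) → FL=W FR=W RL=W RR=S
cmd 3: advance +9 → t=32, phase=(6,0,1,13) → FL=W FR=S RL=S RR=W
cmd 4: advance +11 → t=43, phase=(1,11,12,8) → FL=S FR=W RL=W RR=W
cmd 5: advance +9 → t=52, phase=(10,4,5,1) → FL=W FR=S RL=W RR=S

after cmd 1 (t=16): FL=W FR=S RL=S RR=W
after cmd 2 (t=23): FL=W FR=W RL=W RR=S
after cmd 3 (t=32): FL=W FR=S RL=S RR=W
after cmd 4 (t=43): FL=S FR=W RL=W RR=W
after cmd 5 (t=52): FL=W FR=S RL=W RR=S


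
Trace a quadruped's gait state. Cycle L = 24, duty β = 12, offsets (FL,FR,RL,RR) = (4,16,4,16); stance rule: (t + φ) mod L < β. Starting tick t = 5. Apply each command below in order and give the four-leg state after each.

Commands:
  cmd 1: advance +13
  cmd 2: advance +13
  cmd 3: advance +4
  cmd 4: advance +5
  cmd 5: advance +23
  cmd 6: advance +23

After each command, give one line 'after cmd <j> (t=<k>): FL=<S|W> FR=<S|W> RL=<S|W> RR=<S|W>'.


after cmd 1 (t=18): FL=W FR=S RL=W RR=S
after cmd 2 (t=31): FL=S FR=W RL=S RR=W
after cmd 3 (t=35): FL=W FR=S RL=W RR=S
after cmd 4 (t=40): FL=W FR=S RL=W RR=S
after cmd 5 (t=63): FL=W FR=S RL=W RR=S
after cmd 6 (t=86): FL=W FR=S RL=W RR=S

start t=5: FL=S FR=W RL=S RR=W
cmd 1: advance +13 → t=18, phase=(22,10,22,10) → FL=W FR=S RL=W RR=S
cmd 2: advance +13 → t=31, phase=(11,23,11,23) → FL=S FR=W RL=S RR=W
cmd 3: advance +4 → t=35, phase=(15,3,15,3) → FL=W FR=S RL=W RR=S
cmd 4: advance +5 → t=40, phase=(20,8,20,8) → FL=W FR=S RL=W RR=S
cmd 5: advance +23 → t=63, phase=(19,7,19,7) → FL=W FR=S RL=W RR=S
cmd 6: advance +23 → t=86, phase=(18,6,18,6) → FL=W FR=S RL=W RR=S


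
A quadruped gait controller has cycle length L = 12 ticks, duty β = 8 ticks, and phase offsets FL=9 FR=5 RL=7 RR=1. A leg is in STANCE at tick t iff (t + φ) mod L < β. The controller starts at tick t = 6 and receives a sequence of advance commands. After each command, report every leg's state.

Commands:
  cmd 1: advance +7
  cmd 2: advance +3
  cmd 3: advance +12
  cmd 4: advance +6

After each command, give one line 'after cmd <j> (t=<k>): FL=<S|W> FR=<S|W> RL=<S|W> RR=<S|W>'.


after cmd 1 (t=13): FL=W FR=S RL=W RR=S
after cmd 2 (t=16): FL=S FR=W RL=W RR=S
after cmd 3 (t=28): FL=S FR=W RL=W RR=S
after cmd 4 (t=34): FL=S FR=S RL=S RR=W

start t=6: FL=S FR=W RL=S RR=S
cmd 1: advance +7 → t=13, phase=(10,6,8,2) → FL=W FR=S RL=W RR=S
cmd 2: advance +3 → t=16, phase=(1,9,11,5) → FL=S FR=W RL=W RR=S
cmd 3: advance +12 → t=28, phase=(1,9,11,5) → FL=S FR=W RL=W RR=S
cmd 4: advance +6 → t=34, phase=(7,3,5,11) → FL=S FR=S RL=S RR=W


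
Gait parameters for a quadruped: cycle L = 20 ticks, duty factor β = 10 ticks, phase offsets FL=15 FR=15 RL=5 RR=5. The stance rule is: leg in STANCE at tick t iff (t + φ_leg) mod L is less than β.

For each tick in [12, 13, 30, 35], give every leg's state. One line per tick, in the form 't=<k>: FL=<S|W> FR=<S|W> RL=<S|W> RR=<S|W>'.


t=12: phase=(7,7,17,17) vs β=10 → FL=S FR=S RL=W RR=W
t=13: phase=(8,8,18,18) vs β=10 → FL=S FR=S RL=W RR=W
t=30: phase=(5,5,15,15) vs β=10 → FL=S FR=S RL=W RR=W
t=35: phase=(10,10,0,0) vs β=10 → FL=W FR=W RL=S RR=S

t=12: FL=S FR=S RL=W RR=W
t=13: FL=S FR=S RL=W RR=W
t=30: FL=S FR=S RL=W RR=W
t=35: FL=W FR=W RL=S RR=S
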